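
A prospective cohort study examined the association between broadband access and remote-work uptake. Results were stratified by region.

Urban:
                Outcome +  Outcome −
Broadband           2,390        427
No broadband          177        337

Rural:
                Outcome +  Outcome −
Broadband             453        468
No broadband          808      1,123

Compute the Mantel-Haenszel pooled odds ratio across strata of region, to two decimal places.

2.71

OR_MH = Σ(aᵢdᵢ/nᵢ) / Σ(bᵢcᵢ/nᵢ), where nᵢ is the stratum total.
Stratum 1 (Urban): n = 3331; a·d/n = 2390·337/3331 = 241.7983; b·c/n = 427·177/3331 = 22.6896
Stratum 2 (Rural): n = 2852; a·d/n = 453·1123/2852 = 178.3727; b·c/n = 468·808/2852 = 132.5891
OR_MH = (241.7983 + 178.3727) / (22.6896 + 132.5891) = 420.1710 / 155.2786 = 2.70592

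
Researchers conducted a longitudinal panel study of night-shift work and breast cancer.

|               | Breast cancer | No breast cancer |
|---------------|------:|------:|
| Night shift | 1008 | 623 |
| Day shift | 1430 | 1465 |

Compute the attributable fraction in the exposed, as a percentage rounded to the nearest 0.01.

20.08

Cells: a = 1008, b = 623, c = 1430, d = 1465.
Risk in exposed = 1008/1631 = 0.61803; risk in unexposed = 1430/2895 = 0.49396.
RR = 0.61803/0.49396 = 1.25118
AR% = (RR − 1)/RR × 100 = (1.25118 − 1)/1.25118 × 100 = 20.0753%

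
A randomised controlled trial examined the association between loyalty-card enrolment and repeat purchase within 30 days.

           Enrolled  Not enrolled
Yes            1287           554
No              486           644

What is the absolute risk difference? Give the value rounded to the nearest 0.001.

Reading the table with exposure as columns: a = 1287 (Enrolled, case), b = 486 (Enrolled, non-case), c = 554 (Not enrolled, case), d = 644.
Risk in exposed = 1287/1773 = 0.725888; risk in unexposed = 554/1198 = 0.462437.
Risk difference = 0.725888 − 0.462437 = 0.263451

0.263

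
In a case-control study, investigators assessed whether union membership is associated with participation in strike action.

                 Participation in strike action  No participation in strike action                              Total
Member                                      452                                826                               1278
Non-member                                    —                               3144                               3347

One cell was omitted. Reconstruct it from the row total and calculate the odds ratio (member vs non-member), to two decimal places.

8.48

The missing cell is in the unexposed row: 3347 − 3144 = 203.
So a = 452, b = 826, c = 203, d = 3144.
OR = (a·d)/(b·c) = (452 × 3144) / (826 × 203) = 1421088 / 167678 = 8.47510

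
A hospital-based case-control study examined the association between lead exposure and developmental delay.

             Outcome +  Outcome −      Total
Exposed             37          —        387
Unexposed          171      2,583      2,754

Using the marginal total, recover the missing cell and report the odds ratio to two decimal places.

The missing cell is in the exposed row: 387 − 37 = 350.
So a = 37, b = 350, c = 171, d = 2583.
OR = (a·d)/(b·c) = (37 × 2583) / (350 × 171) = 95571 / 59850 = 1.59684

1.60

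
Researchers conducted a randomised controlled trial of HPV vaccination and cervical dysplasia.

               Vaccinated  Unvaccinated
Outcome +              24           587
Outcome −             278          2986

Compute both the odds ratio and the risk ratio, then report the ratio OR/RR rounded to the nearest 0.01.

Reading the table with exposure as columns: a = 24 (Vaccinated, case), b = 278 (Vaccinated, non-case), c = 587 (Unvaccinated, case), d = 2986.
OR = (24·2986)/(278·587) = 71664/163186 = 0.43916
Risk in exposed = 24/302 = 0.07947; risk in unexposed = 587/3573 = 0.16429; RR = 0.48373
OR/RR = 0.43916 / 0.48373 = 0.90786
The outcome is not rare, so the OR lies further from 1 than the RR.

0.91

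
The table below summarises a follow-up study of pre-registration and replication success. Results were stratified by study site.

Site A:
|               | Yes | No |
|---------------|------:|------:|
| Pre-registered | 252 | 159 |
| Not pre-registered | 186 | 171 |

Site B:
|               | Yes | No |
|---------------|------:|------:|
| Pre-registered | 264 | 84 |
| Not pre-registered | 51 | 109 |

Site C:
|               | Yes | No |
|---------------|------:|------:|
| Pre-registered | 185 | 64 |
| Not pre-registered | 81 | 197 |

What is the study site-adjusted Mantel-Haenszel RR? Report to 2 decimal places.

1.72

RR_MH = Σ(aᵢ·n₀ᵢ/nᵢ) / Σ(cᵢ·n₁ᵢ/nᵢ), with n₁ᵢ = aᵢ+bᵢ (exposed), n₀ᵢ = cᵢ+dᵢ (unexposed), nᵢ = n₁ᵢ+n₀ᵢ.
Stratum 1 (Site A): n₁ = 411, n₀ = 357, n = 768; a·n₀/n = 252·357/768 = 117.1406; c·n₁/n = 186·411/768 = 99.5391
Stratum 2 (Site B): n₁ = 348, n₀ = 160, n = 508; a·n₀/n = 264·160/508 = 83.1496; c·n₁/n = 51·348/508 = 34.9370
Stratum 3 (Site C): n₁ = 249, n₀ = 278, n = 527; a·n₀/n = 185·278/527 = 97.5901; c·n₁/n = 81·249/527 = 38.2713
RR_MH = (117.1406 + 83.1496 + 97.5901) / (99.5391 + 34.9370 + 38.2713) = 297.8804 / 172.7474 = 1.72437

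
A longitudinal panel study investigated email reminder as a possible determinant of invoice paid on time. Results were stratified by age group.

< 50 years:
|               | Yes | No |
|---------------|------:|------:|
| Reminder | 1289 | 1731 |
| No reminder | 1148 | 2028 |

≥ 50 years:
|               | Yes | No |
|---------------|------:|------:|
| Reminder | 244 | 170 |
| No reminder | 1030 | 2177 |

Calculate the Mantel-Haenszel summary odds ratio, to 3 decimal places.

OR_MH = Σ(aᵢdᵢ/nᵢ) / Σ(bᵢcᵢ/nᵢ), where nᵢ is the stratum total.
Stratum 1 (< 50 years): n = 6196; a·d/n = 1289·2028/6196 = 421.8999; b·c/n = 1731·1148/6196 = 320.7211
Stratum 2 (≥ 50 years): n = 3621; a·d/n = 244·2177/3621 = 146.6965; b·c/n = 170·1030/3621 = 48.3568
OR_MH = (421.8999 + 146.6965) / (320.7211 + 48.3568) = 568.5964 / 369.0779 = 1.54059

1.541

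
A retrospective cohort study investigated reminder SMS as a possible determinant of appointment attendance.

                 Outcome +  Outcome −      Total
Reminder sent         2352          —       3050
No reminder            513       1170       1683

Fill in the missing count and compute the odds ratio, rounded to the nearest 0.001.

7.685

The missing cell is in the exposed row: 3050 − 2352 = 698.
So a = 2352, b = 698, c = 513, d = 1170.
OR = (a·d)/(b·c) = (2352 × 1170) / (698 × 513) = 2751840 / 358074 = 7.68512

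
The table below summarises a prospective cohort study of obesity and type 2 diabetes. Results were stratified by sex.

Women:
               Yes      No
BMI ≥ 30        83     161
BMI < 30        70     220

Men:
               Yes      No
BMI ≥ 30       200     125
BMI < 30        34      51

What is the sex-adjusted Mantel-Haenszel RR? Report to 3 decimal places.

1.468

RR_MH = Σ(aᵢ·n₀ᵢ/nᵢ) / Σ(cᵢ·n₁ᵢ/nᵢ), with n₁ᵢ = aᵢ+bᵢ (exposed), n₀ᵢ = cᵢ+dᵢ (unexposed), nᵢ = n₁ᵢ+n₀ᵢ.
Stratum 1 (Women): n₁ = 244, n₀ = 290, n = 534; a·n₀/n = 83·290/534 = 45.0749; c·n₁/n = 70·244/534 = 31.9850
Stratum 2 (Men): n₁ = 325, n₀ = 85, n = 410; a·n₀/n = 200·85/410 = 41.4634; c·n₁/n = 34·325/410 = 26.9512
RR_MH = (45.0749 + 41.4634) / (31.9850 + 26.9512) = 86.5383 / 58.9362 = 1.46834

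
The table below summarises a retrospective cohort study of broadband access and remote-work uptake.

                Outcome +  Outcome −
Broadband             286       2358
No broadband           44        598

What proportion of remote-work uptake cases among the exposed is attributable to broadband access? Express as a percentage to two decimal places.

Cells: a = 286, b = 2358, c = 44, d = 598.
Risk in exposed = 286/2644 = 0.10817; risk in unexposed = 44/642 = 0.06854.
RR = 0.10817/0.06854 = 1.57829
AR% = (RR − 1)/RR × 100 = (1.57829 − 1)/1.57829 × 100 = 36.6403%

36.64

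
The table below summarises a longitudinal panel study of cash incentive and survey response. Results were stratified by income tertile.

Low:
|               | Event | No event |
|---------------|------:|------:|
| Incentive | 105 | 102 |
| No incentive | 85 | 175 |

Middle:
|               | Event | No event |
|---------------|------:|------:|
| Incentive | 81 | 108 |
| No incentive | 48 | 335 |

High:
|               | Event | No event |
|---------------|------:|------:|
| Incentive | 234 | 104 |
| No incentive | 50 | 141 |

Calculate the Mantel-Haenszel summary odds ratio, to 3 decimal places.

3.982

OR_MH = Σ(aᵢdᵢ/nᵢ) / Σ(bᵢcᵢ/nᵢ), where nᵢ is the stratum total.
Stratum 1 (Low): n = 467; a·d/n = 105·175/467 = 39.3469; b·c/n = 102·85/467 = 18.5653
Stratum 2 (Middle): n = 572; a·d/n = 81·335/572 = 47.4388; b·c/n = 108·48/572 = 9.0629
Stratum 3 (High): n = 529; a·d/n = 234·141/529 = 62.3705; b·c/n = 104·50/529 = 9.8299
OR_MH = (39.3469 + 47.4388 + 62.3705) / (18.5653 + 9.0629 + 9.8299) = 149.1562 / 37.4581 = 3.98195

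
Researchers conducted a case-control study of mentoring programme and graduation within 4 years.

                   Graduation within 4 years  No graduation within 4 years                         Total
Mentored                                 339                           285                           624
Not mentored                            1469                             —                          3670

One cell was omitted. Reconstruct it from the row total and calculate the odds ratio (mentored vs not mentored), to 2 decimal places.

1.78

The missing cell is in the unexposed row: 3670 − 1469 = 2201.
So a = 339, b = 285, c = 1469, d = 2201.
OR = (a·d)/(b·c) = (339 × 2201) / (285 × 1469) = 746139 / 418665 = 1.78219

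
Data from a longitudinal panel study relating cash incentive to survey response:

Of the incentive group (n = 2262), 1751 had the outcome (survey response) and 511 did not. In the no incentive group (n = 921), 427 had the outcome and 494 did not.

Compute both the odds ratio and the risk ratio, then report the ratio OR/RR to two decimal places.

From the description: a = 1751, b = 511, c = 427, d = 494.
OR = (1751·494)/(511·427) = 864994/218197 = 3.96428
Risk in exposed = 1751/2262 = 0.77409; risk in unexposed = 427/921 = 0.46363; RR = 1.66965
OR/RR = 3.96428 / 1.66965 = 2.37432
The outcome is not rare, so the OR lies further from 1 than the RR.

2.37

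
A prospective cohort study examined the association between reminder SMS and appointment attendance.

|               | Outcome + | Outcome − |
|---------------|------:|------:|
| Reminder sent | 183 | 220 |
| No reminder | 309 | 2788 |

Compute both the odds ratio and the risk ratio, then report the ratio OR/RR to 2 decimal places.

1.65

Cells: a = 183, b = 220, c = 309, d = 2788.
OR = (183·2788)/(220·309) = 510204/67980 = 7.50521
Risk in exposed = 183/403 = 0.45409; risk in unexposed = 309/3097 = 0.09977; RR = 4.55123
OR/RR = 7.50521 / 4.55123 = 1.64905
The outcome is not rare, so the OR lies further from 1 than the RR.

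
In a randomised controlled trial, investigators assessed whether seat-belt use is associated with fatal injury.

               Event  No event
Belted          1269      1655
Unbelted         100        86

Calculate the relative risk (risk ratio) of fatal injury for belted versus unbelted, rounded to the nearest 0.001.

Cells: a = 1269, b = 1655, c = 100, d = 86.
Risk in exposed = 1269/2924 = 0.43399; risk in unexposed = 100/186 = 0.53763.
RR = 0.43399 / 0.53763 = 0.80723
The risk is 19% lower among the exposed than among the unexposed.

0.807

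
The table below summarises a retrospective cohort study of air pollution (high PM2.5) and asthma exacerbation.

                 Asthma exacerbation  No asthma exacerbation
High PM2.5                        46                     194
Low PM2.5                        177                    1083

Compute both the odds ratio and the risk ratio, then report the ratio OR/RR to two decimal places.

Cells: a = 46, b = 194, c = 177, d = 1083.
OR = (46·1083)/(194·177) = 49818/34338 = 1.45081
Risk in exposed = 46/240 = 0.19167; risk in unexposed = 177/1260 = 0.14048; RR = 1.36441
OR/RR = 1.45081 / 1.36441 = 1.06333
The outcome is not rare, so the OR lies further from 1 than the RR.

1.06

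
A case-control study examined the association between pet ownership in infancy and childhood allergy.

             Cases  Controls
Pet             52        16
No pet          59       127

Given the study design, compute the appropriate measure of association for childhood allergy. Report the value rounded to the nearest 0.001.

6.996

Cells: a = 52, b = 16, c = 59, d = 127.
This is a case-control study: participants were sampled on outcome status, so risks in the source population cannot be estimated directly — relative risk is not valid here. The odds ratio is the appropriate measure.
OR = (a·d)/(b·c) = (52 × 127) / (16 × 59) = 6604 / 944 = 6.99576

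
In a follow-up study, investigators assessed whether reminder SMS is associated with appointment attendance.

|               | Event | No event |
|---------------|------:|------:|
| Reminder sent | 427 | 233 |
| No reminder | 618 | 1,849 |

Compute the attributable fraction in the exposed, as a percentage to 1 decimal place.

61.3

Cells: a = 427, b = 233, c = 618, d = 1849.
Risk in exposed = 427/660 = 0.64697; risk in unexposed = 618/2467 = 0.25051.
RR = 0.64697/0.25051 = 2.58264
AR% = (RR − 1)/RR × 100 = (2.58264 − 1)/2.58264 × 100 = 61.2800%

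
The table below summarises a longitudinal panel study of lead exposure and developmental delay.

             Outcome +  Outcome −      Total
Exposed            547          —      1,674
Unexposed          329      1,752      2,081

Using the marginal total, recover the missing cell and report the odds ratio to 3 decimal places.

The missing cell is in the exposed row: 1674 − 547 = 1127.
So a = 547, b = 1127, c = 329, d = 1752.
OR = (a·d)/(b·c) = (547 × 1752) / (1127 × 329) = 958344 / 370783 = 2.58465

2.585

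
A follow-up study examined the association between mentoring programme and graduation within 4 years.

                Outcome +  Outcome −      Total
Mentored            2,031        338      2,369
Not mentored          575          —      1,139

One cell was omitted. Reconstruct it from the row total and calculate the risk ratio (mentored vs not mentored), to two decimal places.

The missing cell is in the unexposed row: 1139 − 575 = 564.
So a = 2031, b = 338, c = 575, d = 564.
RR = [a/(a+b)] / [c/(c+d)] = (2031/2369) / (575/1139) = 0.85732/0.50483 = 1.69825

1.70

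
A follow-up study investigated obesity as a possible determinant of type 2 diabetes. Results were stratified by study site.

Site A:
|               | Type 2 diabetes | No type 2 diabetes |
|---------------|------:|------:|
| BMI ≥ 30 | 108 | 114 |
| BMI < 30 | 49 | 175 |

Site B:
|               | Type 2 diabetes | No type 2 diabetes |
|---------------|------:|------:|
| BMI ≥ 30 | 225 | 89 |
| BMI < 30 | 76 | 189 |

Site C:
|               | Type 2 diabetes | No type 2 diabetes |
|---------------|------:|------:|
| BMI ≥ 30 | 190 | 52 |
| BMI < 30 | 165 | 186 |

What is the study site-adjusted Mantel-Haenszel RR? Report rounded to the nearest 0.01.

RR_MH = Σ(aᵢ·n₀ᵢ/nᵢ) / Σ(cᵢ·n₁ᵢ/nᵢ), with n₁ᵢ = aᵢ+bᵢ (exposed), n₀ᵢ = cᵢ+dᵢ (unexposed), nᵢ = n₁ᵢ+n₀ᵢ.
Stratum 1 (Site A): n₁ = 222, n₀ = 224, n = 446; a·n₀/n = 108·224/446 = 54.2422; c·n₁/n = 49·222/446 = 24.3901
Stratum 2 (Site B): n₁ = 314, n₀ = 265, n = 579; a·n₀/n = 225·265/579 = 102.9793; c·n₁/n = 76·314/579 = 41.2159
Stratum 3 (Site C): n₁ = 242, n₀ = 351, n = 593; a·n₀/n = 190·351/593 = 112.4621; c·n₁/n = 165·242/593 = 67.3356
RR_MH = (54.2422 + 102.9793 + 112.4621) / (24.3901 + 41.2159 + 67.3356) = 269.6835 / 132.9416 = 2.02859

2.03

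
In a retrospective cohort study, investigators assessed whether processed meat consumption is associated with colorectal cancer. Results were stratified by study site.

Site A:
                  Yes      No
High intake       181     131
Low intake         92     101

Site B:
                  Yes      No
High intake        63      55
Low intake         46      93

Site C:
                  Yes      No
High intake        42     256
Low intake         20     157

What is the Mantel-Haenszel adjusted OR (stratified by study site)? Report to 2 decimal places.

1.64

OR_MH = Σ(aᵢdᵢ/nᵢ) / Σ(bᵢcᵢ/nᵢ), where nᵢ is the stratum total.
Stratum 1 (Site A): n = 505; a·d/n = 181·101/505 = 36.2000; b·c/n = 131·92/505 = 23.8653
Stratum 2 (Site B): n = 257; a·d/n = 63·93/257 = 22.7977; b·c/n = 55·46/257 = 9.8444
Stratum 3 (Site C): n = 475; a·d/n = 42·157/475 = 13.8821; b·c/n = 256·20/475 = 10.7789
OR_MH = (36.2000 + 22.7977 + 13.8821) / (23.8653 + 9.8444 + 10.7789) = 72.8798 / 44.4887 = 1.63817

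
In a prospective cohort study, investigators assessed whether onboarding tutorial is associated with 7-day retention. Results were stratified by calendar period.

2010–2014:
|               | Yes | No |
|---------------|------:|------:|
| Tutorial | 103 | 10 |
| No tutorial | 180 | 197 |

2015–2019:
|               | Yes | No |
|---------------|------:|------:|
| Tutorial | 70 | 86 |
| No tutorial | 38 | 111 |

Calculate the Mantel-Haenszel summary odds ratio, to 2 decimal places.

OR_MH = Σ(aᵢdᵢ/nᵢ) / Σ(bᵢcᵢ/nᵢ), where nᵢ is the stratum total.
Stratum 1 (2010–2014): n = 490; a·d/n = 103·197/490 = 41.4102; b·c/n = 10·180/490 = 3.6735
Stratum 2 (2015–2019): n = 305; a·d/n = 70·111/305 = 25.4754; b·c/n = 86·38/305 = 10.7148
OR_MH = (41.4102 + 25.4754) / (3.6735 + 10.7148) = 66.8856 / 14.3882 = 4.64864

4.65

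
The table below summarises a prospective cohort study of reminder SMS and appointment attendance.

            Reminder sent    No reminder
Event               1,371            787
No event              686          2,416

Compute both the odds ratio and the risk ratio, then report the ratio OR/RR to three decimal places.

2.262

Reading the table with exposure as columns: a = 1371 (Reminder sent, case), b = 686 (Reminder sent, non-case), c = 787 (No reminder, case), d = 2416.
OR = (1371·2416)/(686·787) = 3312336/539882 = 6.13530
Risk in exposed = 1371/2057 = 0.66650; risk in unexposed = 787/3203 = 0.24571; RR = 2.71260
OR/RR = 6.13530 / 2.71260 = 2.26178
The outcome is not rare, so the OR lies further from 1 than the RR.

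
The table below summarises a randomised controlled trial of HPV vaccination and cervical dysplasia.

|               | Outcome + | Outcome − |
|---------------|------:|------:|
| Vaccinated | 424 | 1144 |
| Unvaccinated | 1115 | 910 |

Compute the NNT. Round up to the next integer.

Risk in treated group = 424/1568 = 0.27041; risk in control = 1115/2025 = 0.55062.
Absolute risk reduction = 0.55062 − 0.27041 = 0.28021
NNT = 1 / ARR = 1 / 0.28021 = 3.569 → round up → 4

4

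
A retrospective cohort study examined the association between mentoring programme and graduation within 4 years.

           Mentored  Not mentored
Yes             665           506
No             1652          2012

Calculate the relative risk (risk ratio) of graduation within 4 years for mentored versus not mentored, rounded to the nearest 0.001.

1.428

Reading the table with exposure as columns: a = 665 (Mentored, case), b = 1652 (Mentored, non-case), c = 506 (Not mentored, case), d = 2012.
Risk in exposed = 665/2317 = 0.28701; risk in unexposed = 506/2518 = 0.20095.
RR = 0.28701 / 0.20095 = 1.42824
The risk among the exposed is 1.43 times that among the unexposed.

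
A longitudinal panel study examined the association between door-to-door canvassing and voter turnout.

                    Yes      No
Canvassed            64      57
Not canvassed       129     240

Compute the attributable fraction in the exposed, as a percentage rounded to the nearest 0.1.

33.9

Cells: a = 64, b = 57, c = 129, d = 240.
Risk in exposed = 64/121 = 0.52893; risk in unexposed = 129/369 = 0.34959.
RR = 0.52893/0.34959 = 1.51297
AR% = (RR − 1)/RR × 100 = (1.51297 − 1)/1.51297 × 100 = 33.9050%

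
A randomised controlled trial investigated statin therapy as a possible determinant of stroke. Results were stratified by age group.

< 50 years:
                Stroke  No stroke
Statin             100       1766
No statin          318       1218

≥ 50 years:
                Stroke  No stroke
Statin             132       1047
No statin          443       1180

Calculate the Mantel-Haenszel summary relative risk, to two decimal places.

0.34

RR_MH = Σ(aᵢ·n₀ᵢ/nᵢ) / Σ(cᵢ·n₁ᵢ/nᵢ), with n₁ᵢ = aᵢ+bᵢ (exposed), n₀ᵢ = cᵢ+dᵢ (unexposed), nᵢ = n₁ᵢ+n₀ᵢ.
Stratum 1 (< 50 years): n₁ = 1866, n₀ = 1536, n = 3402; a·n₀/n = 100·1536/3402 = 45.1499; c·n₁/n = 318·1866/3402 = 174.4233
Stratum 2 (≥ 50 years): n₁ = 1179, n₀ = 1623, n = 2802; a·n₀/n = 132·1623/2802 = 76.4582; c·n₁/n = 443·1179/2802 = 186.4015
RR_MH = (45.1499 + 76.4582) / (174.4233 + 186.4015) = 121.6082 / 360.8248 = 0.33703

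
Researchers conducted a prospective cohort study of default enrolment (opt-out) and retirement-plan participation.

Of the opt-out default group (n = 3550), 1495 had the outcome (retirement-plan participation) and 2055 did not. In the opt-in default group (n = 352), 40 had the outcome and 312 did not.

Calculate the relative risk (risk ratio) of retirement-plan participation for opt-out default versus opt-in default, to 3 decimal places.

From the description: a = 1495, b = 2055, c = 40, d = 312.
Risk in exposed = 1495/3550 = 0.42113; risk in unexposed = 40/352 = 0.11364.
RR = 0.42113 / 0.11364 = 3.70592
The risk among the exposed is 3.71 times that among the unexposed.

3.706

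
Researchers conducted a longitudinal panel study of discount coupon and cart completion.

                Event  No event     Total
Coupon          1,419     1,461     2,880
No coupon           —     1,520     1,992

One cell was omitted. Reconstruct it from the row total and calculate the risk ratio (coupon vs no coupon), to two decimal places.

The missing cell is in the unexposed row: 1992 − 1520 = 472.
So a = 1419, b = 1461, c = 472, d = 1520.
RR = [a/(a+b)] / [c/(c+d)] = (1419/2880) / (472/1992) = 0.49271/0.23695 = 2.07940

2.08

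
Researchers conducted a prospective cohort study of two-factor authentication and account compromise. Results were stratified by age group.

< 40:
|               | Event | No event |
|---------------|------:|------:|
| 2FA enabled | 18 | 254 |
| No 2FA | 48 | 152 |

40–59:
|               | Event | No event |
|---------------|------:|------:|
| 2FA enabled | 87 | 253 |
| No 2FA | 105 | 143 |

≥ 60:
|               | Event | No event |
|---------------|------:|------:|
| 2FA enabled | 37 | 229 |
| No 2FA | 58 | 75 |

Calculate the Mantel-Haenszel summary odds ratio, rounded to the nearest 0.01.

0.33

OR_MH = Σ(aᵢdᵢ/nᵢ) / Σ(bᵢcᵢ/nᵢ), where nᵢ is the stratum total.
Stratum 1 (< 40): n = 472; a·d/n = 18·152/472 = 5.7966; b·c/n = 254·48/472 = 25.8305
Stratum 2 (40–59): n = 588; a·d/n = 87·143/588 = 21.1582; b·c/n = 253·105/588 = 45.1786
Stratum 3 (≥ 60): n = 399; a·d/n = 37·75/399 = 6.9549; b·c/n = 229·58/399 = 33.2882
OR_MH = (5.7966 + 21.1582 + 6.9549) / (25.8305 + 45.1786 + 33.2882) = 33.9097 / 104.2973 = 0.32513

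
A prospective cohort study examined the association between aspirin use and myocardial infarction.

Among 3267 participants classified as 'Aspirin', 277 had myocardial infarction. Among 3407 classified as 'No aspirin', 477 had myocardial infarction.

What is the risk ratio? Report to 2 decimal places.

0.61

From the description: a = 277, b = 2990, c = 477, d = 2930.
Risk in exposed = 277/3267 = 0.08479; risk in unexposed = 477/3407 = 0.14001.
RR = 0.08479 / 0.14001 = 0.60560
The risk is 39% lower among the exposed than among the unexposed.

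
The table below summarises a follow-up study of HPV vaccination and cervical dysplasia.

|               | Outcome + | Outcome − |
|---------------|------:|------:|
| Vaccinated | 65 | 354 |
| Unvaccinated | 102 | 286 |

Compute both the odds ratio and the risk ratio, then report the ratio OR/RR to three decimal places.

Cells: a = 65, b = 354, c = 102, d = 286.
OR = (65·286)/(354·102) = 18590/36108 = 0.51484
Risk in exposed = 65/419 = 0.15513; risk in unexposed = 102/388 = 0.26289; RR = 0.59011
OR/RR = 0.51484 / 0.59011 = 0.87246
The outcome is not rare, so the OR lies further from 1 than the RR.

0.872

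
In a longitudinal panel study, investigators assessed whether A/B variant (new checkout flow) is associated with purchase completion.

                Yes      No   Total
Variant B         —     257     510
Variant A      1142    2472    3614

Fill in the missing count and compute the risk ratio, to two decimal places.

1.57

The missing cell is in the exposed row: 510 − 257 = 253.
So a = 253, b = 257, c = 1142, d = 2472.
RR = [a/(a+b)] / [c/(c+d)] = (253/510) / (1142/3614) = 0.49608/0.31599 = 1.56990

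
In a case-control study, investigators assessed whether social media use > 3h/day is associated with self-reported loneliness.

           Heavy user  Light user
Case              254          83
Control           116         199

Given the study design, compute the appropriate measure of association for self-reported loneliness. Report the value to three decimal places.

Reading the table with exposure as columns: a = 254 (Heavy user, case), b = 116 (Heavy user, non-case), c = 83 (Light user, case), d = 199.
This is a case-control study: participants were sampled on outcome status, so risks in the source population cannot be estimated directly — relative risk is not valid here. The odds ratio is the appropriate measure.
OR = (a·d)/(b·c) = (254 × 199) / (116 × 83) = 50546 / 9628 = 5.24990

5.250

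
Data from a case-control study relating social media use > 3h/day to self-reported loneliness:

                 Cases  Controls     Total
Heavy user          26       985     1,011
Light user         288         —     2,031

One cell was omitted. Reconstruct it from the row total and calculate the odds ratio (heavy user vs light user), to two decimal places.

0.16

The missing cell is in the unexposed row: 2031 − 288 = 1743.
So a = 26, b = 985, c = 288, d = 1743.
OR = (a·d)/(b·c) = (26 × 1743) / (985 × 288) = 45318 / 283680 = 0.15975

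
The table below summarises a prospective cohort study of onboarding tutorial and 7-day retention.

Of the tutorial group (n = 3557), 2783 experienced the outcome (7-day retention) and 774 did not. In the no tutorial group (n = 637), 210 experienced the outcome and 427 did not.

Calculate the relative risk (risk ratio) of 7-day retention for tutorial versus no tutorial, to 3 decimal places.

From the description: a = 2783, b = 774, c = 210, d = 427.
Risk in exposed = 2783/3557 = 0.78240; risk in unexposed = 210/637 = 0.32967.
RR = 0.78240 / 0.32967 = 2.37328
The risk among the exposed is 2.37 times that among the unexposed.

2.373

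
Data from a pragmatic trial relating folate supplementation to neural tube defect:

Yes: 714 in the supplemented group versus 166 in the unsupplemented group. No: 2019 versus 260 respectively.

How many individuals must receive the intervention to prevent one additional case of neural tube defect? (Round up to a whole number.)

8

Risk in treated group = 714/2733 = 0.26125; risk in control = 166/426 = 0.38967.
Absolute risk reduction = 0.38967 − 0.26125 = 0.12842
NNT = 1 / ARR = 1 / 0.12842 = 7.787 → round up → 8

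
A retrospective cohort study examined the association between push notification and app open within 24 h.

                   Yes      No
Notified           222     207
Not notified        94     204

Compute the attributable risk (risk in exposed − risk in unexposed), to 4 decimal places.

0.2020

Cells: a = 222, b = 207, c = 94, d = 204.
Risk in exposed = 222/429 = 0.517483; risk in unexposed = 94/298 = 0.315436.
Risk difference = 0.517483 − 0.315436 = 0.202046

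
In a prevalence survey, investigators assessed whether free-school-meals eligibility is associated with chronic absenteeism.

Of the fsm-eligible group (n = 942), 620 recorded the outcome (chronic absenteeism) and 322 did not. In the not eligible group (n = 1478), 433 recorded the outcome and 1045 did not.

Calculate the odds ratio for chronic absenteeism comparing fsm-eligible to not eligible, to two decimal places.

From the description: a = 620, b = 322, c = 433, d = 1045.
OR = (a·d)/(b·c) = (620 × 1045) / (322 × 433) = 647900 / 139426 = 4.64691
The odds of chronic absenteeism are about 4.65 times as high in the fsm-eligible group.

4.65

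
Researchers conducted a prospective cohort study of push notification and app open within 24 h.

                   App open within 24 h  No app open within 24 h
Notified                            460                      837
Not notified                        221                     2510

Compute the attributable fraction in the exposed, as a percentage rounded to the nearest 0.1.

Cells: a = 460, b = 837, c = 221, d = 2510.
Risk in exposed = 460/1297 = 0.35466; risk in unexposed = 221/2731 = 0.08092.
RR = 0.35466/0.08092 = 4.38276
AR% = (RR − 1)/RR × 100 = (4.38276 − 1)/4.38276 × 100 = 77.1833%

77.2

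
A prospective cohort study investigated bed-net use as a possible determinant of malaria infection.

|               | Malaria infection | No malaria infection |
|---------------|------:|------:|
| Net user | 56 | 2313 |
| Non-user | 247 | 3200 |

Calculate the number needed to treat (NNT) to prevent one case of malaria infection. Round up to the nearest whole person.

Risk in treated group = 56/2369 = 0.02364; risk in control = 247/3447 = 0.07166.
Absolute risk reduction = 0.07166 − 0.02364 = 0.04802
NNT = 1 / ARR = 1 / 0.04802 = 20.826 → round up → 21

21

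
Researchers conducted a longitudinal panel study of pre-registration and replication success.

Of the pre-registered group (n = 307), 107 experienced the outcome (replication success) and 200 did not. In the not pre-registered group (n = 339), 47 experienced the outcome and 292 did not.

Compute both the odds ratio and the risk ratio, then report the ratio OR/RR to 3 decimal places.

1.322

From the description: a = 107, b = 200, c = 47, d = 292.
OR = (107·292)/(200·47) = 31244/9400 = 3.32383
Risk in exposed = 107/307 = 0.34853; risk in unexposed = 47/339 = 0.13864; RR = 2.51390
OR/RR = 3.32383 / 2.51390 = 1.32218
The outcome is not rare, so the OR lies further from 1 than the RR.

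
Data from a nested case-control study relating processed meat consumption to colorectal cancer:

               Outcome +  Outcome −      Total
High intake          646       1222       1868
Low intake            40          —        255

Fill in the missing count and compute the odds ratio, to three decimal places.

The missing cell is in the unexposed row: 255 − 40 = 215.
So a = 646, b = 1222, c = 40, d = 215.
OR = (a·d)/(b·c) = (646 × 215) / (1222 × 40) = 138890 / 48880 = 2.84145

2.841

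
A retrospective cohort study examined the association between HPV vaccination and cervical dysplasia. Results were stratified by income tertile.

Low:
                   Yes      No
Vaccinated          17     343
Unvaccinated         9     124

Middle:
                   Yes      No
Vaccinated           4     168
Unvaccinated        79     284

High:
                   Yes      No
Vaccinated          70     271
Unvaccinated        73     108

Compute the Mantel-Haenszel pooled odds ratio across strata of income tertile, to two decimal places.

OR_MH = Σ(aᵢdᵢ/nᵢ) / Σ(bᵢcᵢ/nᵢ), where nᵢ is the stratum total.
Stratum 1 (Low): n = 493; a·d/n = 17·124/493 = 4.2759; b·c/n = 343·9/493 = 6.2617
Stratum 2 (Middle): n = 535; a·d/n = 4·284/535 = 2.1234; b·c/n = 168·79/535 = 24.8075
Stratum 3 (High): n = 522; a·d/n = 70·108/522 = 14.4828; b·c/n = 271·73/522 = 37.8985
OR_MH = (4.2759 + 2.1234 + 14.4828) / (6.2617 + 24.8075 + 37.8985) = 20.8820 / 68.9676 = 0.30278

0.30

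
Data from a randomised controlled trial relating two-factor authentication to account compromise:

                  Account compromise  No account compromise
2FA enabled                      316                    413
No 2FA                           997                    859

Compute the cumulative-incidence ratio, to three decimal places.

Cells: a = 316, b = 413, c = 997, d = 859.
Risk in exposed = 316/729 = 0.43347; risk in unexposed = 997/1856 = 0.53718.
RR = 0.43347 / 0.53718 = 0.80694
The risk is 19% lower among the exposed than among the unexposed.

0.807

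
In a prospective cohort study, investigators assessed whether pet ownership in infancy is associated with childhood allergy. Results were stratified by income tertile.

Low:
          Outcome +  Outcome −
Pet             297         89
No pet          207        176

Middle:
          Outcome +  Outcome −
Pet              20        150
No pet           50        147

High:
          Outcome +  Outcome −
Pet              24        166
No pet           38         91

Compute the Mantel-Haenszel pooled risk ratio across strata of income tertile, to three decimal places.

RR_MH = Σ(aᵢ·n₀ᵢ/nᵢ) / Σ(cᵢ·n₁ᵢ/nᵢ), with n₁ᵢ = aᵢ+bᵢ (exposed), n₀ᵢ = cᵢ+dᵢ (unexposed), nᵢ = n₁ᵢ+n₀ᵢ.
Stratum 1 (Low): n₁ = 386, n₀ = 383, n = 769; a·n₀/n = 297·383/769 = 147.9207; c·n₁/n = 207·386/769 = 103.9038
Stratum 2 (Middle): n₁ = 170, n₀ = 197, n = 367; a·n₀/n = 20·197/367 = 10.7357; c·n₁/n = 50·170/367 = 23.1608
Stratum 3 (High): n₁ = 190, n₀ = 129, n = 319; a·n₀/n = 24·129/319 = 9.7053; c·n₁/n = 38·190/319 = 22.6332
RR_MH = (147.9207 + 10.7357 + 9.7053) / (103.9038 + 23.1608 + 22.6332) = 168.3617 / 149.6978 = 1.12468

1.125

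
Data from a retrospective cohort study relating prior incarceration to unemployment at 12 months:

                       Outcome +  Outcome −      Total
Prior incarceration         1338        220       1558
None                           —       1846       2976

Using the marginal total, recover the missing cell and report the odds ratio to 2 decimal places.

The missing cell is in the unexposed row: 2976 − 1846 = 1130.
So a = 1338, b = 220, c = 1130, d = 1846.
OR = (a·d)/(b·c) = (1338 × 1846) / (220 × 1130) = 2469948 / 248600 = 9.93543

9.94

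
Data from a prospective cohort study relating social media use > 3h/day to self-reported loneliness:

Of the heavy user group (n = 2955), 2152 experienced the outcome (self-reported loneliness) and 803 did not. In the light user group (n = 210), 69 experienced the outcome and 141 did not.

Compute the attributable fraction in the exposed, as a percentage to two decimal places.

From the description: a = 2152, b = 803, c = 69, d = 141.
Risk in exposed = 2152/2955 = 0.72826; risk in unexposed = 69/210 = 0.32857.
RR = 0.72826/0.32857 = 2.21643
AR% = (RR − 1)/RR × 100 = (2.21643 − 1)/2.21643 × 100 = 54.8825%

54.88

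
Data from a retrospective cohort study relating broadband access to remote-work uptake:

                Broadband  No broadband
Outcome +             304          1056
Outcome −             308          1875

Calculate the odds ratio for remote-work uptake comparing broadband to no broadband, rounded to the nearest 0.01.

Reading the table with exposure as columns: a = 304 (Broadband, case), b = 308 (Broadband, non-case), c = 1056 (No broadband, case), d = 1875.
OR = (a·d)/(b·c) = (304 × 1875) / (308 × 1056) = 570000 / 325248 = 1.75251
The odds of remote-work uptake are about 1.75 times as high in the broadband group.

1.75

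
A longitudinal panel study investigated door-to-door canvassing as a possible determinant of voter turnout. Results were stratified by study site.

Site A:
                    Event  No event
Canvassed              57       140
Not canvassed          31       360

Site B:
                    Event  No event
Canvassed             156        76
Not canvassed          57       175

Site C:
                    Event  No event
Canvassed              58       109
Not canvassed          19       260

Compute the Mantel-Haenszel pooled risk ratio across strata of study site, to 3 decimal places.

3.308

RR_MH = Σ(aᵢ·n₀ᵢ/nᵢ) / Σ(cᵢ·n₁ᵢ/nᵢ), with n₁ᵢ = aᵢ+bᵢ (exposed), n₀ᵢ = cᵢ+dᵢ (unexposed), nᵢ = n₁ᵢ+n₀ᵢ.
Stratum 1 (Site A): n₁ = 197, n₀ = 391, n = 588; a·n₀/n = 57·391/588 = 37.9031; c·n₁/n = 31·197/588 = 10.3861
Stratum 2 (Site B): n₁ = 232, n₀ = 232, n = 464; a·n₀/n = 156·232/464 = 78.0000; c·n₁/n = 57·232/464 = 28.5000
Stratum 3 (Site C): n₁ = 167, n₀ = 279, n = 446; a·n₀/n = 58·279/446 = 36.2825; c·n₁/n = 19·167/446 = 7.1143
RR_MH = (37.9031 + 78.0000 + 36.2825) / (10.3861 + 28.5000 + 7.1143) = 152.1856 / 46.0004 = 3.30835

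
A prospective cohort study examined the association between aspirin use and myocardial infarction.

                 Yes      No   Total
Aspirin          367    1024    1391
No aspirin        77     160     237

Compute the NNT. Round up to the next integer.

Risk in treated group = 367/1391 = 0.26384; risk in control = 77/237 = 0.32489.
Absolute risk reduction = 0.32489 − 0.26384 = 0.06106
NNT = 1 / ARR = 1 / 0.06106 = 16.379 → round up → 17

17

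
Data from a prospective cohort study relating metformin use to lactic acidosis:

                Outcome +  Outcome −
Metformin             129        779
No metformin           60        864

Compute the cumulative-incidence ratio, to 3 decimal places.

Cells: a = 129, b = 779, c = 60, d = 864.
Risk in exposed = 129/908 = 0.14207; risk in unexposed = 60/924 = 0.06494.
RR = 0.14207 / 0.06494 = 2.18789
The risk among the exposed is 2.19 times that among the unexposed.

2.188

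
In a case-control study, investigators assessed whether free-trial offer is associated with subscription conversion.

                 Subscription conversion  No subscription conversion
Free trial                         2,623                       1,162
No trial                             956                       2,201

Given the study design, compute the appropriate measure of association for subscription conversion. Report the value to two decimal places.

Cells: a = 2623, b = 1162, c = 956, d = 2201.
This is a case-control study: participants were sampled on outcome status, so risks in the source population cannot be estimated directly — relative risk is not valid here. The odds ratio is the appropriate measure.
OR = (a·d)/(b·c) = (2623 × 2201) / (1162 × 956) = 5773223 / 1110872 = 5.19702

5.20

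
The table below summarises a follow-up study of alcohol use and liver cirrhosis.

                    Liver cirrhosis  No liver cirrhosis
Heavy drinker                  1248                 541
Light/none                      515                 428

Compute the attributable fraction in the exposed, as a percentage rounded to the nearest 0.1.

21.7

Cells: a = 1248, b = 541, c = 515, d = 428.
Risk in exposed = 1248/1789 = 0.69760; risk in unexposed = 515/943 = 0.54613.
RR = 0.69760/0.54613 = 1.27735
AR% = (RR − 1)/RR × 100 = (1.27735 − 1)/1.27735 × 100 = 21.7127%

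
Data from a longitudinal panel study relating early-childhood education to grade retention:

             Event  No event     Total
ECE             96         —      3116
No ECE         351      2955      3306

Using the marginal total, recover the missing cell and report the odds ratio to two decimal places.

The missing cell is in the exposed row: 3116 − 96 = 3020.
So a = 96, b = 3020, c = 351, d = 2955.
OR = (a·d)/(b·c) = (96 × 2955) / (3020 × 351) = 283680 / 1060020 = 0.26762

0.27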